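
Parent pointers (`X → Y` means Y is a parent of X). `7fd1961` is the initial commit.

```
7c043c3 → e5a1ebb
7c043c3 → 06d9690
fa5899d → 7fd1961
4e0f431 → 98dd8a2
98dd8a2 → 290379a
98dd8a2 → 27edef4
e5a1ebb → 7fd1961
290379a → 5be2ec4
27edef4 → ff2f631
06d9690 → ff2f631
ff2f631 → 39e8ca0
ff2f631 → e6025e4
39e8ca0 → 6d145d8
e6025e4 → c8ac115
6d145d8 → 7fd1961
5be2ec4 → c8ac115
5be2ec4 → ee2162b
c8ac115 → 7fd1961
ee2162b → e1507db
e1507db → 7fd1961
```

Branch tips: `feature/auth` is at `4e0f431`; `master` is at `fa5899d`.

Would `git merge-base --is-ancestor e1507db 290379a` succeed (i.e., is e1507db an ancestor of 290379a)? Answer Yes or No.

Ancestors of 290379a (commits reachable by following parents): {290379a, 5be2ec4, 7fd1961, c8ac115, e1507db, ee2162b}.
e1507db is in that set, so it is an ancestor of 290379a.

Yes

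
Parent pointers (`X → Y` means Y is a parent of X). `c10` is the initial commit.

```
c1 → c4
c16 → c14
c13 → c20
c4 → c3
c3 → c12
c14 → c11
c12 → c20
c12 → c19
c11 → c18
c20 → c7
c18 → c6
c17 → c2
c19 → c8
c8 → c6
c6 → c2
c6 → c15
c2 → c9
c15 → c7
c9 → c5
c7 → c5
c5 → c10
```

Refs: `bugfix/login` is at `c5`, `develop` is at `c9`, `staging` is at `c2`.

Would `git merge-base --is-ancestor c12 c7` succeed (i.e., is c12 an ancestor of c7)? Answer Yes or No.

No

Ancestors of c7: {c10, c5, c7}.
c12 is not in that set, so it is not an ancestor of c7.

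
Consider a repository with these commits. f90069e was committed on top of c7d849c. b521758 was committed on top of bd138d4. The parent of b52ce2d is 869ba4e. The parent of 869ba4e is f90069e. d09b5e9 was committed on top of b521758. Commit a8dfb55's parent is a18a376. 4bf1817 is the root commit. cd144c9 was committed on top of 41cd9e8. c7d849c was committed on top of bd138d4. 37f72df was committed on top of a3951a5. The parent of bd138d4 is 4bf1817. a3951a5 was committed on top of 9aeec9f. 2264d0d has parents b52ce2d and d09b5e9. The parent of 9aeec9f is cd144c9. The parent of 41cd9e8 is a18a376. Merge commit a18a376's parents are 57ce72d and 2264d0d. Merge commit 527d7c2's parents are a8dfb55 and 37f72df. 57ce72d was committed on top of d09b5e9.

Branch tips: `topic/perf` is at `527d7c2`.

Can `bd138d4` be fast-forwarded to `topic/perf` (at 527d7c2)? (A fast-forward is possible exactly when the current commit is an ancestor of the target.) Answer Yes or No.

Yes

A fast-forward from bd138d4 to 527d7c2 is possible iff bd138d4 is an ancestor of 527d7c2.
Ancestors of 527d7c2: {2264d0d, 37f72df, 41cd9e8, 4bf1817, 527d7c2, 57ce72d, 869ba4e, 9aeec9f, a18a376, a3951a5, a8dfb55, b521758, b52ce2d, bd138d4, c7d849c, cd144c9, d09b5e9, f90069e}.
bd138d4 is among them, so fast-forward is possible.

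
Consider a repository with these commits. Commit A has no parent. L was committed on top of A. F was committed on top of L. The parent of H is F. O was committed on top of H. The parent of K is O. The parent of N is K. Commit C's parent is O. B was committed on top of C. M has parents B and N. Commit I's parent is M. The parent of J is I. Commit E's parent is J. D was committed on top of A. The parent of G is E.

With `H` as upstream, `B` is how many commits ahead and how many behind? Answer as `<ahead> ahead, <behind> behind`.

3 ahead, 0 behind

Reachable from B: {A, B, C, F, H, L, O}.
Reachable from H: {A, F, H, L}.
Only in B's history (ahead): {B, C, O} — 3.
Only in H's history (behind): {} — 0.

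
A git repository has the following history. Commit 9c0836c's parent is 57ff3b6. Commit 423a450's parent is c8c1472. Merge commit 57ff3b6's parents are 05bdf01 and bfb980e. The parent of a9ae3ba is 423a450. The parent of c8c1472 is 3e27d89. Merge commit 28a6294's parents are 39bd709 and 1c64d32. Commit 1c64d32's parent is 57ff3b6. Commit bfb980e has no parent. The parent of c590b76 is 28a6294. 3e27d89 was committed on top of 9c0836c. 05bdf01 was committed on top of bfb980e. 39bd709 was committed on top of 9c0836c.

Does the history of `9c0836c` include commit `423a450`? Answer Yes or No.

No

Ancestors of 9c0836c: {05bdf01, 57ff3b6, 9c0836c, bfb980e}.
423a450 is not in that set, so it is not an ancestor of 9c0836c.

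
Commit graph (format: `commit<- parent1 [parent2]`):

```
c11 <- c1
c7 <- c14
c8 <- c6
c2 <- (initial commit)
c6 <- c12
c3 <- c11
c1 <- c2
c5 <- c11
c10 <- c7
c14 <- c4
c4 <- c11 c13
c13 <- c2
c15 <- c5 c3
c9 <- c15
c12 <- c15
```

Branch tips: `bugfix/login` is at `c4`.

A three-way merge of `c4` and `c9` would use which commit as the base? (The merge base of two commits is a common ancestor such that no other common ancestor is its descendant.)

Ancestors of c4: {c1, c11, c13, c2, c4}.
Ancestors of c9: {c1, c11, c15, c2, c3, c5, c9}.
Common ancestors: {c1, c11, c2}.
Among these, c11 is not an ancestor of any other common ancestor — it is the merge base.

c11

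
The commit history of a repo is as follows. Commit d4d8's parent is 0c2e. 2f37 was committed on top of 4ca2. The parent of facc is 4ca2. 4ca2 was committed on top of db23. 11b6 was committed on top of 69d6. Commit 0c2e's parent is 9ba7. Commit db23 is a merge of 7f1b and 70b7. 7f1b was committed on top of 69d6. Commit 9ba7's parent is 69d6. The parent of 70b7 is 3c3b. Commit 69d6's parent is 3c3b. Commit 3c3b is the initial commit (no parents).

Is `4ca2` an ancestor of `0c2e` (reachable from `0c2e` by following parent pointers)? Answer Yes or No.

Ancestors of 0c2e: {0c2e, 3c3b, 69d6, 9ba7}.
4ca2 is not in that set, so it is not an ancestor of 0c2e.

No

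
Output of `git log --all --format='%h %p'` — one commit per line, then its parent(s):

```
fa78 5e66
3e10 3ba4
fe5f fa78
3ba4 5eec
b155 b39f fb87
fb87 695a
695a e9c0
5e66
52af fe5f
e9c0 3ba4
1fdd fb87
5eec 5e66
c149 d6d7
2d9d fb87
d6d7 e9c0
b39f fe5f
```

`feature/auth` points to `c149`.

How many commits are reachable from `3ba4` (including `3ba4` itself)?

3

Walking parent pointers from 3ba4: reachable set = {3ba4, 5e66, 5eec}.
That is 3 commits.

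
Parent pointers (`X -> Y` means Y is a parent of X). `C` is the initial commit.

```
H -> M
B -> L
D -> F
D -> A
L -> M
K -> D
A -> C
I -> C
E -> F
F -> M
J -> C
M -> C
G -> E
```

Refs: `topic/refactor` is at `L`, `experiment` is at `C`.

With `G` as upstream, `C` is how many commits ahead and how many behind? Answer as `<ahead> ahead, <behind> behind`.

Reachable from C: {C}.
Reachable from G: {C, E, F, G, M}.
Only in C's history (ahead): {} — 0.
Only in G's history (behind): {E, F, G, M} — 4.

0 ahead, 4 behind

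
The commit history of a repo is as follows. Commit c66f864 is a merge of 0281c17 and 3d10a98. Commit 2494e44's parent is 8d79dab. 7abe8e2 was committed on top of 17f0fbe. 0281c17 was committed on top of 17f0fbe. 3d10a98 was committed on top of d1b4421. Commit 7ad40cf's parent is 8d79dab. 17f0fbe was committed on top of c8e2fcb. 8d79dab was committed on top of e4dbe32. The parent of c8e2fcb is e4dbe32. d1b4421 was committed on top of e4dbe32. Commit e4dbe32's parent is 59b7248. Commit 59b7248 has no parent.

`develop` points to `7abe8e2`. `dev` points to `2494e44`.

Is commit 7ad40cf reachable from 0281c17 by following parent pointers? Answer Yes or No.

Ancestors of 0281c17: {0281c17, 17f0fbe, 59b7248, c8e2fcb, e4dbe32}.
7ad40cf is not in that set, so it is not an ancestor of 0281c17.

No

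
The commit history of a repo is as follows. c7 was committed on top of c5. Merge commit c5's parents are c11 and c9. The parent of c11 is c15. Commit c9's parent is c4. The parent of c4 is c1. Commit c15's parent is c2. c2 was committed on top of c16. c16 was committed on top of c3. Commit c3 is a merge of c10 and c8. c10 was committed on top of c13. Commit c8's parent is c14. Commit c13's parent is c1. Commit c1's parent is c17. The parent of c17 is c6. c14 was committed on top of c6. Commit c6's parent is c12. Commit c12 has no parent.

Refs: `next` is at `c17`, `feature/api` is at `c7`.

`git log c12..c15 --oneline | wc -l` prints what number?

Reachable from c15: {c1, c10, c12, c13, c14, c15, c16, c17, c2, c3, c6, c8}.
Reachable from c12: {c12}.
In c15's history but not c12's: {c1, c10, c13, c14, c15, c16, c17, c2, c3, c6, c8} — 11 commits.

11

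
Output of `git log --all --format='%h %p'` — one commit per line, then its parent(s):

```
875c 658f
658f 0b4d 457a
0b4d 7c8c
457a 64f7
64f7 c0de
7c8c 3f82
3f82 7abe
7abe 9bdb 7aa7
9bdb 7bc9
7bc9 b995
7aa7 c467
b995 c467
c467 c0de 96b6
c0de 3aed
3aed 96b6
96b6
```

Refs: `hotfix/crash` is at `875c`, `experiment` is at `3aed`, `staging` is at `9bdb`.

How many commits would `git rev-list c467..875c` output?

12

Reachable from 875c: {0b4d, 3aed, 3f82, 457a, 64f7, 658f, 7aa7, 7abe, 7bc9, 7c8c, 875c, 96b6, 9bdb, b995, c0de, c467}.
Reachable from c467: {3aed, 96b6, c0de, c467}.
In 875c's history but not c467's: {0b4d, 3f82, 457a, 64f7, 658f, 7aa7, 7abe, 7bc9, 7c8c, 875c, 9bdb, b995} — 12 commits.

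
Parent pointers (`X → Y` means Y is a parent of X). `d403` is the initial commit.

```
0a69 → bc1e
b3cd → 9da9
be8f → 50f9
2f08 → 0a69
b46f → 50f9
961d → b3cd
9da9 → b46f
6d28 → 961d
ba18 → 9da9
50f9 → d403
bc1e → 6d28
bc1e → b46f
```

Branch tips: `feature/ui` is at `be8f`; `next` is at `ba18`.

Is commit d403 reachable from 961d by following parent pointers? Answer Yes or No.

Ancestors of 961d (commits reachable by following parents): {50f9, 961d, 9da9, b3cd, b46f, d403}.
d403 is in that set, so it is an ancestor of 961d.

Yes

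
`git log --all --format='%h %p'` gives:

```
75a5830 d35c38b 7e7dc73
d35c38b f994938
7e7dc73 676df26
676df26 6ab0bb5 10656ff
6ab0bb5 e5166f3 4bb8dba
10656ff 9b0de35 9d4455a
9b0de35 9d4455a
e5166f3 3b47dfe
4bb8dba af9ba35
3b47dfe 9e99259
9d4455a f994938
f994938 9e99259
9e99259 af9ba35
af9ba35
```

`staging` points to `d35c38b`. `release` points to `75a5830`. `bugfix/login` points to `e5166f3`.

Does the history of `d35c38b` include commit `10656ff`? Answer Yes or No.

Ancestors of d35c38b: {9e99259, af9ba35, d35c38b, f994938}.
10656ff is not in that set, so it is not an ancestor of d35c38b.

No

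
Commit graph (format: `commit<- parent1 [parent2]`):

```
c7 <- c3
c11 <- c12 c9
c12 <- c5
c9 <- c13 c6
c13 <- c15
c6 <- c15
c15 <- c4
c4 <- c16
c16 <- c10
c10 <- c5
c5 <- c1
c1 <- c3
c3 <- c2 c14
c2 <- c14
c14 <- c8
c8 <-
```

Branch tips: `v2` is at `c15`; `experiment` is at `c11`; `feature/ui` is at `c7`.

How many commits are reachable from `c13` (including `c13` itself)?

Walking parent pointers from c13: reachable set = {c1, c10, c13, c14, c15, c16, c2, c3, c4, c5, c8}.
That is 11 commits.

11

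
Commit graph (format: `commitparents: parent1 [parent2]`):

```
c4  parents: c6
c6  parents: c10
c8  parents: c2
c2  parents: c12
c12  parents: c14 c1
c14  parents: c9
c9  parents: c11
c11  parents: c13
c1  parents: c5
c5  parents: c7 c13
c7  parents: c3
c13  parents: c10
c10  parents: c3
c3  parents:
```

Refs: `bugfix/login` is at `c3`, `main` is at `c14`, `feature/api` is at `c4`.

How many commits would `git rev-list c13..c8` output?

Reachable from c8: {c1, c10, c11, c12, c13, c14, c2, c3, c5, c7, c8, c9}.
Reachable from c13: {c10, c13, c3}.
In c8's history but not c13's: {c1, c11, c12, c14, c2, c5, c7, c8, c9} — 9 commits.

9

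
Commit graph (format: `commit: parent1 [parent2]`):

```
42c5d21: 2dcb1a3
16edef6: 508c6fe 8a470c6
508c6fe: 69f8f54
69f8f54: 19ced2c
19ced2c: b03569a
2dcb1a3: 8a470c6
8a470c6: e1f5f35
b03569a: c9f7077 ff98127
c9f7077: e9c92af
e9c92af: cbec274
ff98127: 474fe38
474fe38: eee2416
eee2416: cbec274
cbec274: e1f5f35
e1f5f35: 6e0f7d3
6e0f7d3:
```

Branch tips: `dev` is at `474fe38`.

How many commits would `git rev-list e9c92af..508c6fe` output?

Reachable from 508c6fe: {19ced2c, 474fe38, 508c6fe, 69f8f54, 6e0f7d3, b03569a, c9f7077, cbec274, e1f5f35, e9c92af, eee2416, ff98127}.
Reachable from e9c92af: {6e0f7d3, cbec274, e1f5f35, e9c92af}.
In 508c6fe's history but not e9c92af's: {19ced2c, 474fe38, 508c6fe, 69f8f54, b03569a, c9f7077, eee2416, ff98127} — 8 commits.

8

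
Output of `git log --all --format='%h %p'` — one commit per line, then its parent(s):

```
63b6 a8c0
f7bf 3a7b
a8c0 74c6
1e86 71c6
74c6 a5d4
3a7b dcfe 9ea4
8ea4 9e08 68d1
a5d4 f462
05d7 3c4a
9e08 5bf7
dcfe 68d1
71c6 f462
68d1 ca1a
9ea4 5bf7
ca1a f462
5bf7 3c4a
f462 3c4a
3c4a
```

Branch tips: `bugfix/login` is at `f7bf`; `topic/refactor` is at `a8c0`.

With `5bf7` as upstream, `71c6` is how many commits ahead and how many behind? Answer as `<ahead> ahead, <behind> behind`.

Reachable from 71c6: {3c4a, 71c6, f462}.
Reachable from 5bf7: {3c4a, 5bf7}.
Only in 71c6's history (ahead): {71c6, f462} — 2.
Only in 5bf7's history (behind): {5bf7} — 1.

2 ahead, 1 behind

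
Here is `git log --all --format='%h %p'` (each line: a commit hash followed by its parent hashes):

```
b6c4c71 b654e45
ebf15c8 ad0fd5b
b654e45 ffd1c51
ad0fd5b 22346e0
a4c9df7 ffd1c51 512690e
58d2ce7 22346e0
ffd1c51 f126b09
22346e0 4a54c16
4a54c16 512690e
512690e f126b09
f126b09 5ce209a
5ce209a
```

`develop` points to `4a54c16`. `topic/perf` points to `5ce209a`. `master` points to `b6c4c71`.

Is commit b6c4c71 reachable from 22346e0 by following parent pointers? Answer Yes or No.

No

Ancestors of 22346e0: {22346e0, 4a54c16, 512690e, 5ce209a, f126b09}.
b6c4c71 is not in that set, so it is not an ancestor of 22346e0.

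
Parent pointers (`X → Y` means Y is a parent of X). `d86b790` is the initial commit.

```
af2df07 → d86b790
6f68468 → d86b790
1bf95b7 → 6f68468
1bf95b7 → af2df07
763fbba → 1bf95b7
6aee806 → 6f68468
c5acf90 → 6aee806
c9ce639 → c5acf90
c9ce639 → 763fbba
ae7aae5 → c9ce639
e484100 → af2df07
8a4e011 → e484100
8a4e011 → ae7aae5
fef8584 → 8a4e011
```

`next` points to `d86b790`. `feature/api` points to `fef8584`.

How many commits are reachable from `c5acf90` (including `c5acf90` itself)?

Walking parent pointers from c5acf90: reachable set = {6aee806, 6f68468, c5acf90, d86b790}.
That is 4 commits.

4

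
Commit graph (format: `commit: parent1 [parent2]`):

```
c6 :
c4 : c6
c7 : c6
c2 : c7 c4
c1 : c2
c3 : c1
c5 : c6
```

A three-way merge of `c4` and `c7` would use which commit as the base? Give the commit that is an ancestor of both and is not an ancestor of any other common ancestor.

Ancestors of c4: {c4, c6}.
Ancestors of c7: {c6, c7}.
Common ancestors: {c6}.
The only common ancestor is c6, so it is the merge base.

c6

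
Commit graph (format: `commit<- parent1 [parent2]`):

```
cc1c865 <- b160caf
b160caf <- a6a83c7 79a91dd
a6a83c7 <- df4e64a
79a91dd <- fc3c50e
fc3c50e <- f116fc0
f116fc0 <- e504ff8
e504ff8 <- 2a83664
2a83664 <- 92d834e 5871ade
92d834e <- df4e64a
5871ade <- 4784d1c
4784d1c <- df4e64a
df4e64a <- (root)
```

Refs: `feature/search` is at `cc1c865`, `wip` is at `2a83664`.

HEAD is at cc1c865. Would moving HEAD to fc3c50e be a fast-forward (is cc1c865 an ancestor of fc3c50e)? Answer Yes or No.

No

A fast-forward from cc1c865 to fc3c50e is possible iff cc1c865 is an ancestor of fc3c50e.
Ancestors of fc3c50e: {2a83664, 4784d1c, 5871ade, 92d834e, df4e64a, e504ff8, f116fc0, fc3c50e}.
cc1c865 is not among them, so fast-forward is not possible.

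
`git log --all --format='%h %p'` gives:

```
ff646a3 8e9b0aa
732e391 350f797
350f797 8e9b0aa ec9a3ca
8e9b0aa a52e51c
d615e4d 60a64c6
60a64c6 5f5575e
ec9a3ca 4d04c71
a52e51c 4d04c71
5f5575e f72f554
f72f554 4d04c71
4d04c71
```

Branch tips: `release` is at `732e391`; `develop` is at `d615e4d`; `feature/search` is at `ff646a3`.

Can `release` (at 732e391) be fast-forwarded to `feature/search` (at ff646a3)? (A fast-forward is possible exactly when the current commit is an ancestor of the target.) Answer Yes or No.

A fast-forward from 732e391 to ff646a3 is possible iff 732e391 is an ancestor of ff646a3.
Ancestors of ff646a3: {4d04c71, 8e9b0aa, a52e51c, ff646a3}.
732e391 is not among them, so fast-forward is not possible.

No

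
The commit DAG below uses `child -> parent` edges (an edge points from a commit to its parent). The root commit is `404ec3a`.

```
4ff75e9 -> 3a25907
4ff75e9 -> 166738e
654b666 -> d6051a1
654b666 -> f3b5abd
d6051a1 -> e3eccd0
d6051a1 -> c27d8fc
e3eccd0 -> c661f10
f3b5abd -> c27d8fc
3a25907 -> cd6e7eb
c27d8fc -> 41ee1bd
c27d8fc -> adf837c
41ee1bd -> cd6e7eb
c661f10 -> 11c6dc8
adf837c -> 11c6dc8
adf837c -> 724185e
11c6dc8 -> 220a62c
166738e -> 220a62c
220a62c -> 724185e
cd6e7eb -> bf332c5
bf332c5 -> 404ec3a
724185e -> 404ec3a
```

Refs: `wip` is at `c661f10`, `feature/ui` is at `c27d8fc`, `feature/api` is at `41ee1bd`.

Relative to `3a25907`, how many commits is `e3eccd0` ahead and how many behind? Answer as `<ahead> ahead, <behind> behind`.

Reachable from e3eccd0: {11c6dc8, 220a62c, 404ec3a, 724185e, c661f10, e3eccd0}.
Reachable from 3a25907: {3a25907, 404ec3a, bf332c5, cd6e7eb}.
Only in e3eccd0's history (ahead): {11c6dc8, 220a62c, 724185e, c661f10, e3eccd0} — 5.
Only in 3a25907's history (behind): {3a25907, bf332c5, cd6e7eb} — 3.

5 ahead, 3 behind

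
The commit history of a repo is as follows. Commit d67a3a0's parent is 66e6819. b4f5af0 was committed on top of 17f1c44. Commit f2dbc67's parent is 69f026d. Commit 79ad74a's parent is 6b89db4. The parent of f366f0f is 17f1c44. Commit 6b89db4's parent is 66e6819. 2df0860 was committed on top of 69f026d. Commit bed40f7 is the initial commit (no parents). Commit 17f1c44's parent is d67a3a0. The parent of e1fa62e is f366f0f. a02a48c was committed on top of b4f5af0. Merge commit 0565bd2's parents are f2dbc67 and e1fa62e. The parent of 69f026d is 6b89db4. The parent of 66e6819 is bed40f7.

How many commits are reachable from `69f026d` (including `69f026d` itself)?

4

Walking parent pointers from 69f026d: reachable set = {66e6819, 69f026d, 6b89db4, bed40f7}.
That is 4 commits.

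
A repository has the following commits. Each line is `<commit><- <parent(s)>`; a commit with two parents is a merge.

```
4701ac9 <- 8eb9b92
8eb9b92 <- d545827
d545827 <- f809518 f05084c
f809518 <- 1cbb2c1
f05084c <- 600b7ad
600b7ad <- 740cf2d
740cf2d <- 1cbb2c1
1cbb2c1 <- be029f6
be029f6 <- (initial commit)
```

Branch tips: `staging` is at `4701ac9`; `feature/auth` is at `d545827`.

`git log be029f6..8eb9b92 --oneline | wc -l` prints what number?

Reachable from 8eb9b92: {1cbb2c1, 600b7ad, 740cf2d, 8eb9b92, be029f6, d545827, f05084c, f809518}.
Reachable from be029f6: {be029f6}.
In 8eb9b92's history but not be029f6's: {1cbb2c1, 600b7ad, 740cf2d, 8eb9b92, d545827, f05084c, f809518} — 7 commits.

7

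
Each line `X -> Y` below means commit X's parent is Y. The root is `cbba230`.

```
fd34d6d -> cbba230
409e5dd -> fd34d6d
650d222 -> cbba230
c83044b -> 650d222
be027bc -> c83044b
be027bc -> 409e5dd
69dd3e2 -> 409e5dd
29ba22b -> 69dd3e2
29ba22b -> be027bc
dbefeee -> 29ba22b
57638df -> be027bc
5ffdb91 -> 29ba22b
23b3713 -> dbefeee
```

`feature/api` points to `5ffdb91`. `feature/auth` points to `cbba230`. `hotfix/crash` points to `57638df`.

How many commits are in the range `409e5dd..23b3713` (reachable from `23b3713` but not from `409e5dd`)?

Reachable from 23b3713: {23b3713, 29ba22b, 409e5dd, 650d222, 69dd3e2, be027bc, c83044b, cbba230, dbefeee, fd34d6d}.
Reachable from 409e5dd: {409e5dd, cbba230, fd34d6d}.
In 23b3713's history but not 409e5dd's: {23b3713, 29ba22b, 650d222, 69dd3e2, be027bc, c83044b, dbefeee} — 7 commits.

7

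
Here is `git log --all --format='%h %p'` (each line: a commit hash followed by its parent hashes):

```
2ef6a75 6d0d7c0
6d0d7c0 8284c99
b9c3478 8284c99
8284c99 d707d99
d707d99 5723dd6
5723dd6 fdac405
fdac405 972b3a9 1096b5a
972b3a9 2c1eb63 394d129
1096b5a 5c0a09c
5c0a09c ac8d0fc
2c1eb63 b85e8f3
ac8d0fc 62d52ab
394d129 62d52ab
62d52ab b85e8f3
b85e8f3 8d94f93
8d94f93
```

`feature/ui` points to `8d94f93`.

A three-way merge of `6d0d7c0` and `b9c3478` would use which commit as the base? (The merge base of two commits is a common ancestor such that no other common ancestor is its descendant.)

Ancestors of 6d0d7c0: {1096b5a, 2c1eb63, 394d129, 5723dd6, 5c0a09c, 62d52ab, 6d0d7c0, 8284c99, 8d94f93, 972b3a9, ac8d0fc, b85e8f3, d707d99, fdac405}.
Ancestors of b9c3478: {1096b5a, 2c1eb63, 394d129, 5723dd6, 5c0a09c, 62d52ab, 8284c99, 8d94f93, 972b3a9, ac8d0fc, b85e8f3, b9c3478, d707d99, fdac405}.
Common ancestors: {1096b5a, 2c1eb63, 394d129, 5723dd6, 5c0a09c, 62d52ab, 8284c99, 8d94f93, 972b3a9, ac8d0fc, b85e8f3, d707d99, fdac405}.
Among these, 8284c99 is not an ancestor of any other common ancestor — it is the merge base.

8284c99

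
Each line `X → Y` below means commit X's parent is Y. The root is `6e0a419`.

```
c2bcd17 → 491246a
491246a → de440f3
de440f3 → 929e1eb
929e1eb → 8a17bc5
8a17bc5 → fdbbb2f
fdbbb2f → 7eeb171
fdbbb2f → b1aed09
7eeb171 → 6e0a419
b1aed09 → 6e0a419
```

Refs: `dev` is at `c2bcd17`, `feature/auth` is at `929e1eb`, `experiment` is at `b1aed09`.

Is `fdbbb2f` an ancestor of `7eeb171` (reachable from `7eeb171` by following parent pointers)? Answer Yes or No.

Ancestors of 7eeb171: {6e0a419, 7eeb171}.
fdbbb2f is not in that set, so it is not an ancestor of 7eeb171.

No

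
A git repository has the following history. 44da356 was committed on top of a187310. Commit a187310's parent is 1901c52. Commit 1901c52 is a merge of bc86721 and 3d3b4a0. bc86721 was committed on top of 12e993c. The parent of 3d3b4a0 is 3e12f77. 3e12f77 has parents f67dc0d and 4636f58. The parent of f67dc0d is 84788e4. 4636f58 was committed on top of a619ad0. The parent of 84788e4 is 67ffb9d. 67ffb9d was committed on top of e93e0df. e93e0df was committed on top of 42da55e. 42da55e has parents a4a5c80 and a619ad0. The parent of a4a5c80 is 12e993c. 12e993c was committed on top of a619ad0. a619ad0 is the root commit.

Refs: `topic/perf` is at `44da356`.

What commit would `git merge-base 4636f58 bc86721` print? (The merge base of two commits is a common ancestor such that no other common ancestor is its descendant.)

Ancestors of 4636f58: {4636f58, a619ad0}.
Ancestors of bc86721: {12e993c, a619ad0, bc86721}.
Common ancestors: {a619ad0}.
The only common ancestor is a619ad0, so it is the merge base.

a619ad0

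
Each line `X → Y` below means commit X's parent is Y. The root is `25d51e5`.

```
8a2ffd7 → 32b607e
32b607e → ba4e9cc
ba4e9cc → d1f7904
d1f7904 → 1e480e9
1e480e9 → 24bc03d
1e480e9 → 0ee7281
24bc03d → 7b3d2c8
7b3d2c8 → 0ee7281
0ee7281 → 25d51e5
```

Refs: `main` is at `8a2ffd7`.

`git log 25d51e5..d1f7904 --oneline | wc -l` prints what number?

5

Reachable from d1f7904: {0ee7281, 1e480e9, 24bc03d, 25d51e5, 7b3d2c8, d1f7904}.
Reachable from 25d51e5: {25d51e5}.
In d1f7904's history but not 25d51e5's: {0ee7281, 1e480e9, 24bc03d, 7b3d2c8, d1f7904} — 5 commits.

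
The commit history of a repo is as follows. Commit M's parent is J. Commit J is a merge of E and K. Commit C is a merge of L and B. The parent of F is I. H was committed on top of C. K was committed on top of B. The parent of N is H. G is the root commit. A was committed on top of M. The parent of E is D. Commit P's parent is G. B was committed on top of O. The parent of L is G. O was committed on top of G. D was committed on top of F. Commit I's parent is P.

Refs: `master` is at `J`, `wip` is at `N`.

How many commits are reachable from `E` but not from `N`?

Reachable from E: {D, E, F, G, I, P}.
Reachable from N: {B, C, G, H, L, N, O}.
In E's history but not N's: {D, E, F, I, P} — 5 commits.

5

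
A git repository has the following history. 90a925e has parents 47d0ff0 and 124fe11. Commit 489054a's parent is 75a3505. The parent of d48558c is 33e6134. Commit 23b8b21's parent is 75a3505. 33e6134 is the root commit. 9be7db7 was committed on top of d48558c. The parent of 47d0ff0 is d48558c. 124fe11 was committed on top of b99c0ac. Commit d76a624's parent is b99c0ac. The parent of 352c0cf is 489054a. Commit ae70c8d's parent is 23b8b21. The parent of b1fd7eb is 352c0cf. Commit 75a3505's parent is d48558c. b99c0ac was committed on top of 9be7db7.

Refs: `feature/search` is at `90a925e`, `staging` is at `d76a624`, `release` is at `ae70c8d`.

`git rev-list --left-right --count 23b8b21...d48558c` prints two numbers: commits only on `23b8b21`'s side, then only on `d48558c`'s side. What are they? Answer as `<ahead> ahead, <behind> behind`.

2 ahead, 0 behind

Reachable from 23b8b21: {23b8b21, 33e6134, 75a3505, d48558c}.
Reachable from d48558c: {33e6134, d48558c}.
Only in 23b8b21's history (ahead): {23b8b21, 75a3505} — 2.
Only in d48558c's history (behind): {} — 0.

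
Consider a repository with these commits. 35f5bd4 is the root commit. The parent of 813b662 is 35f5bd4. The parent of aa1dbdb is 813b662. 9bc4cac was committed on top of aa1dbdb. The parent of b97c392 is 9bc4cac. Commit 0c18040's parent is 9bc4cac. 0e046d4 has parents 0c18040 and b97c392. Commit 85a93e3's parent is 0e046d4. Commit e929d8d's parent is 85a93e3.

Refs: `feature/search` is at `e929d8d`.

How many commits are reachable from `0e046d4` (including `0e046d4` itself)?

7

Walking parent pointers from 0e046d4: reachable set = {0c18040, 0e046d4, 35f5bd4, 813b662, 9bc4cac, aa1dbdb, b97c392}.
That is 7 commits.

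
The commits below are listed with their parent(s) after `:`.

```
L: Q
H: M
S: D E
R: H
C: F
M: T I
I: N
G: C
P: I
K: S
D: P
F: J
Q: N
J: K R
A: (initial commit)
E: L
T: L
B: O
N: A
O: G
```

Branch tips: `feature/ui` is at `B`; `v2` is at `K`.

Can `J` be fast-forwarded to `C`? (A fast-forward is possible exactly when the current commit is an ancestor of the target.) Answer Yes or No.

Yes

A fast-forward from J to C is possible iff J is an ancestor of C.
Ancestors of C: {A, C, D, E, F, H, I, J, K, L, M, N, P, Q, R, S, T}.
J is among them, so fast-forward is possible.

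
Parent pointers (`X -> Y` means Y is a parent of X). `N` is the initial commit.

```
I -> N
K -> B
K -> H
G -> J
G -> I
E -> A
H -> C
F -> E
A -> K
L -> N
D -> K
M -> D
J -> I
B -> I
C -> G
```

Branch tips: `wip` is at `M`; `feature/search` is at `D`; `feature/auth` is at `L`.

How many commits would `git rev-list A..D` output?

1

Reachable from D: {B, C, D, G, H, I, J, K, N}.
Reachable from A: {A, B, C, G, H, I, J, K, N}.
In D's history but not A's: {D} — 1 commit.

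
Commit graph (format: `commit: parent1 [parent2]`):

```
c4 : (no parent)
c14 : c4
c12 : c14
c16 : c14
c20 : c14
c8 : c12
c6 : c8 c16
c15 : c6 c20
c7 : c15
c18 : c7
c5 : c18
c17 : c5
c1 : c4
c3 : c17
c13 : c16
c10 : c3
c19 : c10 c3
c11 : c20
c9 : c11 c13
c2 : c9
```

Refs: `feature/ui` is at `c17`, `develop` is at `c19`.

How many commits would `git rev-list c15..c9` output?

3

Reachable from c9: {c11, c13, c14, c16, c20, c4, c9}.
Reachable from c15: {c12, c14, c15, c16, c20, c4, c6, c8}.
In c9's history but not c15's: {c11, c13, c9} — 3 commits.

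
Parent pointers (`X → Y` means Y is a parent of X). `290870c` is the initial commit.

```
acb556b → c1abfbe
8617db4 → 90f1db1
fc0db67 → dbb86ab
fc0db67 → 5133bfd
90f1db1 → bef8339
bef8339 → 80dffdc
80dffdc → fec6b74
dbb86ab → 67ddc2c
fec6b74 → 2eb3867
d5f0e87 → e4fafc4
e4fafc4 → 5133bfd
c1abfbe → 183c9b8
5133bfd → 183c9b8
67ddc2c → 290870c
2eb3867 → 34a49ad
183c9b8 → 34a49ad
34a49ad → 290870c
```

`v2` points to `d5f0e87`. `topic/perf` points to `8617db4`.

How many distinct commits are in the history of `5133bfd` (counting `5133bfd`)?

4

Walking parent pointers from 5133bfd: reachable set = {183c9b8, 290870c, 34a49ad, 5133bfd}.
That is 4 commits.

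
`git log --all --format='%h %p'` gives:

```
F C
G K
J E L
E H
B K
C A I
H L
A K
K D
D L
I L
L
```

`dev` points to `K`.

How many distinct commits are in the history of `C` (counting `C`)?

Walking parent pointers from C: reachable set = {A, C, D, I, K, L}.
That is 6 commits.

6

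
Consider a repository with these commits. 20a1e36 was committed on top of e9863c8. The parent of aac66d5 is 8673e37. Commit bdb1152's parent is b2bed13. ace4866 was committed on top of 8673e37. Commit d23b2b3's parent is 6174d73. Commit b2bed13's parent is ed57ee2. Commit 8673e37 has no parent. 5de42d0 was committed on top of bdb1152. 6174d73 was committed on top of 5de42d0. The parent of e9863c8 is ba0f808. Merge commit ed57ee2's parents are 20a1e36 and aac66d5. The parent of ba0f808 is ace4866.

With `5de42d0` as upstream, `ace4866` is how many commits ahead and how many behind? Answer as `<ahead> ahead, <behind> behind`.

0 ahead, 8 behind

Reachable from ace4866: {8673e37, ace4866}.
Reachable from 5de42d0: {20a1e36, 5de42d0, 8673e37, aac66d5, ace4866, b2bed13, ba0f808, bdb1152, e9863c8, ed57ee2}.
Only in ace4866's history (ahead): {} — 0.
Only in 5de42d0's history (behind): {20a1e36, 5de42d0, aac66d5, b2bed13, ba0f808, bdb1152, e9863c8, ed57ee2} — 8.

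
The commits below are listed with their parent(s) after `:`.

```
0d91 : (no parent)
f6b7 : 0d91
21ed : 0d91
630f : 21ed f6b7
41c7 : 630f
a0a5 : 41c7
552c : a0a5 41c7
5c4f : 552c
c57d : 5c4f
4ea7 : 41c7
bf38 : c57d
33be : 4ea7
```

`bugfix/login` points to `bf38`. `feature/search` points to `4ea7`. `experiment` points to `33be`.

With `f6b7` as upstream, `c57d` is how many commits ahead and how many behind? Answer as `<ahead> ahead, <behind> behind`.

Reachable from c57d: {0d91, 21ed, 41c7, 552c, 5c4f, 630f, a0a5, c57d, f6b7}.
Reachable from f6b7: {0d91, f6b7}.
Only in c57d's history (ahead): {21ed, 41c7, 552c, 5c4f, 630f, a0a5, c57d} — 7.
Only in f6b7's history (behind): {} — 0.

7 ahead, 0 behind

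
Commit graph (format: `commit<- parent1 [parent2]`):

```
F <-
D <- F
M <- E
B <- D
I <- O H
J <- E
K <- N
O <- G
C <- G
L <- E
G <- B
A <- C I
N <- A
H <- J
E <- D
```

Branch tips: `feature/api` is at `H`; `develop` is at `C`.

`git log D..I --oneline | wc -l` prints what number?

7

Reachable from I: {B, D, E, F, G, H, I, J, O}.
Reachable from D: {D, F}.
In I's history but not D's: {B, E, G, H, I, J, O} — 7 commits.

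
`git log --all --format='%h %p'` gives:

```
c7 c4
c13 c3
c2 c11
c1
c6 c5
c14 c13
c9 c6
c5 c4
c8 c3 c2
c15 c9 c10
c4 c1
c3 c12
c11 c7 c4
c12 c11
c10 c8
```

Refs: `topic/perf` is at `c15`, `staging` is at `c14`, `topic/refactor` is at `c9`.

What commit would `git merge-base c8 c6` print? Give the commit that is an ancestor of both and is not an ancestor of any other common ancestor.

Ancestors of c8: {c1, c11, c12, c2, c3, c4, c7, c8}.
Ancestors of c6: {c1, c4, c5, c6}.
Common ancestors: {c1, c4}.
Among these, c4 is not an ancestor of any other common ancestor — it is the merge base.

c4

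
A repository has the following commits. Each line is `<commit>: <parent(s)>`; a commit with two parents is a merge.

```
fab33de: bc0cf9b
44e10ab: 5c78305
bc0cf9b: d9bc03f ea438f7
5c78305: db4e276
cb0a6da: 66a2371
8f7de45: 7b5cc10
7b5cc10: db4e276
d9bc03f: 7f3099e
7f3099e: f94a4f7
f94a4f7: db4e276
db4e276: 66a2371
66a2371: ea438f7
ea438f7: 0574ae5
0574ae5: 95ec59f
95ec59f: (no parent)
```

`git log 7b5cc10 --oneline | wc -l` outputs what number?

Walking parent pointers from 7b5cc10: reachable set = {0574ae5, 66a2371, 7b5cc10, 95ec59f, db4e276, ea438f7}.
That is 6 commits.

6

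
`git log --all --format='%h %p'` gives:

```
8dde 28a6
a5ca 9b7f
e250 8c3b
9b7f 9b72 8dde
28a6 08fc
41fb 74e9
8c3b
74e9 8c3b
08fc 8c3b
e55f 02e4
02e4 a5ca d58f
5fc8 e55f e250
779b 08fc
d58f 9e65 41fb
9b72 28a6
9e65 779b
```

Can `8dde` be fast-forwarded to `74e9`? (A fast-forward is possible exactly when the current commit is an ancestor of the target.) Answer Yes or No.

A fast-forward from 8dde to 74e9 is possible iff 8dde is an ancestor of 74e9.
Ancestors of 74e9: {74e9, 8c3b}.
8dde is not among them, so fast-forward is not possible.

No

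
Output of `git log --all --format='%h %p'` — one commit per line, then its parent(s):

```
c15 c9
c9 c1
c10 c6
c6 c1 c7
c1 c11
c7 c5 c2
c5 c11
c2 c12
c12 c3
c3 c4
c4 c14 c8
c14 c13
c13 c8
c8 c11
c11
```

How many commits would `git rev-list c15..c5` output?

Reachable from c5: {c11, c5}.
Reachable from c15: {c1, c11, c15, c9}.
In c5's history but not c15's: {c5} — 1 commit.

1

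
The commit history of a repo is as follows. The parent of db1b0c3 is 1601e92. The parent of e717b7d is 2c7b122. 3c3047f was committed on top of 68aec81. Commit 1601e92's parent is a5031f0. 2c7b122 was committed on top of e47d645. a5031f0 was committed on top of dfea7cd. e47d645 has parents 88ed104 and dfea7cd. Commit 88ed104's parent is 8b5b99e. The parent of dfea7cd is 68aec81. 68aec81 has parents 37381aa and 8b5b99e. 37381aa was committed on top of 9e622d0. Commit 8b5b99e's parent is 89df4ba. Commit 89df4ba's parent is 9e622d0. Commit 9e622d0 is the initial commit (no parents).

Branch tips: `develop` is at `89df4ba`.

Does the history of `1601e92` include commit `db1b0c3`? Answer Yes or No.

No

Ancestors of 1601e92: {1601e92, 37381aa, 68aec81, 89df4ba, 8b5b99e, 9e622d0, a5031f0, dfea7cd}.
db1b0c3 is not in that set, so it is not an ancestor of 1601e92.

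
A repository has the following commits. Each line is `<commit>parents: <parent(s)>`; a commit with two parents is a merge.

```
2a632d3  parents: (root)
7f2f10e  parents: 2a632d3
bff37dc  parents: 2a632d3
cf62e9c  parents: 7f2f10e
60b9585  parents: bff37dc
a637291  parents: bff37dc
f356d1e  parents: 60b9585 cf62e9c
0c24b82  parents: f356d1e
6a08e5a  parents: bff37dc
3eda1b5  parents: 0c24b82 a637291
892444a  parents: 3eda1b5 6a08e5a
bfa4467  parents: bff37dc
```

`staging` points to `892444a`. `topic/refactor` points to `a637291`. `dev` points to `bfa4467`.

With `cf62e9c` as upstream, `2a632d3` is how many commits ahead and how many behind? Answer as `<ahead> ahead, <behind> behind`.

Reachable from 2a632d3: {2a632d3}.
Reachable from cf62e9c: {2a632d3, 7f2f10e, cf62e9c}.
Only in 2a632d3's history (ahead): {} — 0.
Only in cf62e9c's history (behind): {7f2f10e, cf62e9c} — 2.

0 ahead, 2 behind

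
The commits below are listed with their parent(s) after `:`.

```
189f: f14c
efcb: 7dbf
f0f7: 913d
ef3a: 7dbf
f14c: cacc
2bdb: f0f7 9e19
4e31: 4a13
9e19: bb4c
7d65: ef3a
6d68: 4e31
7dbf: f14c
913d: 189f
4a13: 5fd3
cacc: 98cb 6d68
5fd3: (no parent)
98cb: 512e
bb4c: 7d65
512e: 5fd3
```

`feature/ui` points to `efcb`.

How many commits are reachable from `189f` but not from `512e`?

7

Reachable from 189f: {189f, 4a13, 4e31, 512e, 5fd3, 6d68, 98cb, cacc, f14c}.
Reachable from 512e: {512e, 5fd3}.
In 189f's history but not 512e's: {189f, 4a13, 4e31, 6d68, 98cb, cacc, f14c} — 7 commits.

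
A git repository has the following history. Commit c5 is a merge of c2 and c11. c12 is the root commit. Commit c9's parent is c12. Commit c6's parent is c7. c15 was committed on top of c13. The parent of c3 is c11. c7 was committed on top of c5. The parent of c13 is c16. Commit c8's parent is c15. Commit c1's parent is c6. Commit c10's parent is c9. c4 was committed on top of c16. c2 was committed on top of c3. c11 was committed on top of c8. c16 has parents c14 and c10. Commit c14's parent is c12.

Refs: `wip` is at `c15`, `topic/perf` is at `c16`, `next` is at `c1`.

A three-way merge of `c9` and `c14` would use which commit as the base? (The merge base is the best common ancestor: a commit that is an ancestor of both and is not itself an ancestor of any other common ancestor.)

c12

Ancestors of c9: {c12, c9}.
Ancestors of c14: {c12, c14}.
Common ancestors: {c12}.
The only common ancestor is c12, so it is the merge base.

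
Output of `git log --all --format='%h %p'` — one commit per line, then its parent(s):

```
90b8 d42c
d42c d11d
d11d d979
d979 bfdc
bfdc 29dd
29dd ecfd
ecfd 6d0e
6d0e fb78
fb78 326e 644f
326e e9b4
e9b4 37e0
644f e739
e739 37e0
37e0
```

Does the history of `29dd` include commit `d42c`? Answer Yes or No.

No

Ancestors of 29dd: {29dd, 326e, 37e0, 644f, 6d0e, e739, e9b4, ecfd, fb78}.
d42c is not in that set, so it is not an ancestor of 29dd.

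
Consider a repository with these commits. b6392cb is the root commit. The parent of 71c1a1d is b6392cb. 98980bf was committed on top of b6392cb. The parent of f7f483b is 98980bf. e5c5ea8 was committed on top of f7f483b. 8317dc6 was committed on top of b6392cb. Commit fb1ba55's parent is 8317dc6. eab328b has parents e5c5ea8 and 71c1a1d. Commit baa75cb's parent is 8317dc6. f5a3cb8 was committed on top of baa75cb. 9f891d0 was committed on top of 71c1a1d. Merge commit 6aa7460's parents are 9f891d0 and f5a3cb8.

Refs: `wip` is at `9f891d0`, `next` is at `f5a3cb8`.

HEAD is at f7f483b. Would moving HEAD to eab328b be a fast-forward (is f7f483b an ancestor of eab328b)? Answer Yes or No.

Yes

A fast-forward from f7f483b to eab328b is possible iff f7f483b is an ancestor of eab328b.
Ancestors of eab328b: {71c1a1d, 98980bf, b6392cb, e5c5ea8, eab328b, f7f483b}.
f7f483b is among them, so fast-forward is possible.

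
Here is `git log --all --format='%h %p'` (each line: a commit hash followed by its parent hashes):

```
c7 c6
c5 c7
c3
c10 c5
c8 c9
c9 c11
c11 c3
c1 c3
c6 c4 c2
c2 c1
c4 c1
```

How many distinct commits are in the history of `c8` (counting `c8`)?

4

Walking parent pointers from c8: reachable set = {c11, c3, c8, c9}.
That is 4 commits.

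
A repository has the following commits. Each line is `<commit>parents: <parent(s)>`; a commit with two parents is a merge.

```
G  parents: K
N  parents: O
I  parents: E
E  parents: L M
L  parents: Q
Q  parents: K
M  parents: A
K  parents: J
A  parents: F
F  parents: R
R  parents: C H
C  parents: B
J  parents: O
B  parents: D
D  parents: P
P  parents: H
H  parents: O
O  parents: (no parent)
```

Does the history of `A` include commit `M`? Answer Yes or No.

Ancestors of A: {A, B, C, D, F, H, O, P, R}.
M is not in that set, so it is not an ancestor of A.

No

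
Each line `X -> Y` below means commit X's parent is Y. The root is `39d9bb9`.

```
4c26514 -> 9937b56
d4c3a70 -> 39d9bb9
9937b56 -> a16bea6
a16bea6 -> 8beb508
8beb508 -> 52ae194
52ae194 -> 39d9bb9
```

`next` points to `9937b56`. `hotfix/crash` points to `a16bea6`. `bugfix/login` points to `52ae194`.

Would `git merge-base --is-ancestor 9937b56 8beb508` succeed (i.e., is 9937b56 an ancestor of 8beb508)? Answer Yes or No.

Ancestors of 8beb508: {39d9bb9, 52ae194, 8beb508}.
9937b56 is not in that set, so it is not an ancestor of 8beb508.

No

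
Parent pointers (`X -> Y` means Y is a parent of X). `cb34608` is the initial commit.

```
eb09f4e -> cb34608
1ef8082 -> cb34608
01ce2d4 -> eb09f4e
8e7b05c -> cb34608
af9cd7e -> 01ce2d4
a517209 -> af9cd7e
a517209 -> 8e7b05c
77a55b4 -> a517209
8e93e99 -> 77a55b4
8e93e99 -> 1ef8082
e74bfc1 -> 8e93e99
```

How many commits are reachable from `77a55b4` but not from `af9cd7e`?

Reachable from 77a55b4: {01ce2d4, 77a55b4, 8e7b05c, a517209, af9cd7e, cb34608, eb09f4e}.
Reachable from af9cd7e: {01ce2d4, af9cd7e, cb34608, eb09f4e}.
In 77a55b4's history but not af9cd7e's: {77a55b4, 8e7b05c, a517209} — 3 commits.

3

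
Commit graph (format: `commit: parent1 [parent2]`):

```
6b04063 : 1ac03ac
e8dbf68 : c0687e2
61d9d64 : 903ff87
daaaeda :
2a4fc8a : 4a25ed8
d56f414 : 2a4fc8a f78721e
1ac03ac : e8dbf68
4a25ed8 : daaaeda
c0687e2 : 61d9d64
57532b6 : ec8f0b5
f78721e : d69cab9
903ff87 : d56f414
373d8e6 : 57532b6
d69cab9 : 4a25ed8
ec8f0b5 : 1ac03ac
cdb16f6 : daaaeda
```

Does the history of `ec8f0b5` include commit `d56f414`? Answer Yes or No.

Ancestors of ec8f0b5 (commits reachable by following parents): {1ac03ac, 2a4fc8a, 4a25ed8, 61d9d64, 903ff87, c0687e2, d56f414, d69cab9, daaaeda, e8dbf68, ec8f0b5, f78721e}.
d56f414 is in that set, so it is an ancestor of ec8f0b5.

Yes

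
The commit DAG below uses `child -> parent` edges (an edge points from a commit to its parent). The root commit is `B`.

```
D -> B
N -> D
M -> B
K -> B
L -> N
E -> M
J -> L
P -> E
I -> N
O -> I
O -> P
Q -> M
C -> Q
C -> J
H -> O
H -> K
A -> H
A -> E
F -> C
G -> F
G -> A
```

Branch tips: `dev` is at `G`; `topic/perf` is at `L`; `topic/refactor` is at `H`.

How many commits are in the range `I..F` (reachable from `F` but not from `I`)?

Reachable from F: {B, C, D, F, J, L, M, N, Q}.
Reachable from I: {B, D, I, N}.
In F's history but not I's: {C, F, J, L, M, Q} — 6 commits.

6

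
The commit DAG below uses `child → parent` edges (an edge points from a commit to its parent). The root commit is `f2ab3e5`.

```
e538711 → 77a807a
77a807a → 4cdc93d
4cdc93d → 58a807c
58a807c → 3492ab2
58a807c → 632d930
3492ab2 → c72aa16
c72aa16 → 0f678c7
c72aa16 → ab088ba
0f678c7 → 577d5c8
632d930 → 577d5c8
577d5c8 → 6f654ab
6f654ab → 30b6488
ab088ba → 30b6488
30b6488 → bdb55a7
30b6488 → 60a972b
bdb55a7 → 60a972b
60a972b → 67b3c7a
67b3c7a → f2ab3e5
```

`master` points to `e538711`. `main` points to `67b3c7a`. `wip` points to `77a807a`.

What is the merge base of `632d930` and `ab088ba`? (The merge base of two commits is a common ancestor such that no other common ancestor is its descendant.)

Ancestors of 632d930: {30b6488, 577d5c8, 60a972b, 632d930, 67b3c7a, 6f654ab, bdb55a7, f2ab3e5}.
Ancestors of ab088ba: {30b6488, 60a972b, 67b3c7a, ab088ba, bdb55a7, f2ab3e5}.
Common ancestors: {30b6488, 60a972b, 67b3c7a, bdb55a7, f2ab3e5}.
Among these, 30b6488 is not an ancestor of any other common ancestor — it is the merge base.

30b6488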